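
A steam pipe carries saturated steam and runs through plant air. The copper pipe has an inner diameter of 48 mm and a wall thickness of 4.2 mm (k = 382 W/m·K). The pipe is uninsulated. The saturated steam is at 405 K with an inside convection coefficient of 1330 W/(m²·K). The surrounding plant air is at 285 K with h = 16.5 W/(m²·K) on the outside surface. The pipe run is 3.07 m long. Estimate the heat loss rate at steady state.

Treating each annulus and film as a series resistance:
R_inner film = 1/(h_i·2πr₁L) = 1/(1330×2π×0.024×3.07) = 0.001624 K/W
R_copper pipe wall = ln(28.2/24)/(2π×382×3.07) = 2.189×10^-5 K/W
R_outer film = 1/(h_o·2πr_oL) = 1/(16.5×2π×0.0282×3.07) = 0.1114 K/W
R_total = 0.1131 K/W
Q = ΔT/R_total = 120/0.1131

Q ≈ 1060 W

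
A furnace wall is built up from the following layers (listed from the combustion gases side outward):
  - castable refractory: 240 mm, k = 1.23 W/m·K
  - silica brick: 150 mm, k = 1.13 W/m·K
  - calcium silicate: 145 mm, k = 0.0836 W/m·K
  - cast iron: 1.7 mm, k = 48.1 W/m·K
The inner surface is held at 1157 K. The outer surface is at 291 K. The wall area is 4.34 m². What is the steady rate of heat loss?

Q ≈ 1820 W

Thermal resistances in series:
R_castable refractory = L/(kA) = 0.24/(1.23×4.34) = 0.04496 K/W
R_silica brick = L/(kA) = 0.15/(1.13×4.34) = 0.03059 K/W
R_calcium silicate = L/(kA) = 0.145/(0.0836×4.34) = 0.3996 K/W
R_cast iron = L/(kA) = 0.0017/(48.1×4.34) = 8.144×10^-6 K/W
R_total = 0.4752 K/W
Q = ΔT / R_total = 866 / 0.4752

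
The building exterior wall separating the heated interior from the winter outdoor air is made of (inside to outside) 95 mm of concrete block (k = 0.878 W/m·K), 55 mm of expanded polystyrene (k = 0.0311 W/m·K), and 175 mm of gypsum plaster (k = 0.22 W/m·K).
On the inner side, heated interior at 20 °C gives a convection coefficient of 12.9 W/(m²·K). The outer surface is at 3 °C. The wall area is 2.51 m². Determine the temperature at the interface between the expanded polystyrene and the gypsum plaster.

Thermal resistances in series:
R_inner film = 1/(h_i·A) = 1/(12.9×2.51) = 0.03088 K/W
R_concrete block = L/(kA) = 0.095/(0.878×2.51) = 0.04311 K/W
R_expanded polystyrene = L/(kA) = 0.055/(0.0311×2.51) = 0.7046 K/W
R_gypsum plaster = L/(kA) = 0.175/(0.22×2.51) = 0.3169 K/W
R_total = 1.095 K/W;  Q = ΔT/R_total = 17/1.095 = 15.52 W
T_interface = T_inner − Q·ΣR(inner→interface) = 20 − 15.5×0.7786

T ≈ 7.92 °C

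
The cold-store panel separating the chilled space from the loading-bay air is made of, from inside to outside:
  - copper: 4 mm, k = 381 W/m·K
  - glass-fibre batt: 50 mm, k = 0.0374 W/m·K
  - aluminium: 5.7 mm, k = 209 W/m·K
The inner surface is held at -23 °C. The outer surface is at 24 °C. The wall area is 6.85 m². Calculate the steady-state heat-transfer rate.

Model the wall as resistances in series:
R_copper = L/(kA) = 0.004/(381×6.85) = 1.533×10^-6 K/W
R_glass-fibre batt = L/(kA) = 0.05/(0.0374×6.85) = 0.1952 K/W
R_aluminium = L/(kA) = 0.0057/(209×6.85) = 3.981×10^-6 K/W
R_total = 0.1952 K/W
Q = ΔT / R_total = 47 / 0.1952

Q ≈ 241 W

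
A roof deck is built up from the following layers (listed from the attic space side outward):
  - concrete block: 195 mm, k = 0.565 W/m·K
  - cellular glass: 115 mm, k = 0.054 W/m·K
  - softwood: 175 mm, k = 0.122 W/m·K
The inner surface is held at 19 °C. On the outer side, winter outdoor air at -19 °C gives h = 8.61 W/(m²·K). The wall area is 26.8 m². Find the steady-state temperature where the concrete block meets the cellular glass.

Treating each layer as a thermal resistance in series:
R_concrete block = L/(kA) = 0.195/(0.565×26.8) = 0.01288 K/W
R_cellular glass = L/(kA) = 0.115/(0.054×26.8) = 0.07946 K/W
R_softwood = L/(kA) = 0.175/(0.122×26.8) = 0.05352 K/W
R_outer film = 1/(h_o·A) = 1/(8.61×26.8) = 0.004334 K/W
R_total = 0.1502 K/W;  Q = ΔT/R_total = 38/0.1502 = 253 W
T_interface = T_inner − Q·ΣR(inner→interface) = 19 − 253×0.01288

T ≈ 15.7 °C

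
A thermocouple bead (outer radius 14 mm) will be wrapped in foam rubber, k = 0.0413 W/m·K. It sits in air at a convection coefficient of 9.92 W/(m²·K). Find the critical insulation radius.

r_cr ≈ 8.33 mm

For a sphere r_cr = 2k/h = 2×0.0413/9.92
r_cr = 8.33 mm; since the bare radius (14 mm) is above r_cr, any added insulation will reduce heat loss.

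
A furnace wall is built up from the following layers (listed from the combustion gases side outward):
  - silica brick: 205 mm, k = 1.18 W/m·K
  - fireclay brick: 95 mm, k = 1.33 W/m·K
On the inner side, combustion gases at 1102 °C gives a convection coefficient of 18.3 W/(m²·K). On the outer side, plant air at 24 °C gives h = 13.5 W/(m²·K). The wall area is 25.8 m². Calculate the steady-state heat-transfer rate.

Treating each layer as a thermal resistance in series:
R_inner film = 1/(h_i·A) = 1/(18.3×25.8) = 0.002118 K/W
R_silica brick = L/(kA) = 0.205/(1.18×25.8) = 0.006734 K/W
R_fireclay brick = L/(kA) = 0.095/(1.33×25.8) = 0.002769 K/W
R_outer film = 1/(h_o·A) = 1/(13.5×25.8) = 0.002871 K/W
R_total = 0.01449 K/W
Q = ΔT / R_total = 1078 / 0.01449

Q ≈ 74400 W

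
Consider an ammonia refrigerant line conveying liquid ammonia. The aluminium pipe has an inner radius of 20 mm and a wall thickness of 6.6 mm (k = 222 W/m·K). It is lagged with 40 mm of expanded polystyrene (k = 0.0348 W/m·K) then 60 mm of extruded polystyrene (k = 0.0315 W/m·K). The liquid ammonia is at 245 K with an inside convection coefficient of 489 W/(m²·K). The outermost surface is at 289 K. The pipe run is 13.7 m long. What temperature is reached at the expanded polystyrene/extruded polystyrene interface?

For a radial system each layer contributes R = ln(r_out/r_in)/(2πkL); films add R = 1/(hA).
R_inner film = 1/(h_i·2πr₁L) = 1/(489×2π×0.02×13.7) = 0.001188 K/W
R_aluminium pipe wall = ln(26.6/20)/(2π×222×13.7) = 1.492×10^-5 K/W
R_expanded polystyrene = ln(66.6/26.6)/(2π×0.0348×13.7) = 0.3064 K/W
R_extruded polystyrene = ln(126.6/66.6)/(2π×0.0315×13.7) = 0.2369 K/W
R_total = 0.5445 K/W
Q = ΔT/R_total = 44/0.5445
Q = 80.8 W
T_interface = T_inner + Q·ΣR(inner→interface) = 245 + 80.8×0.3076

T ≈ 270 K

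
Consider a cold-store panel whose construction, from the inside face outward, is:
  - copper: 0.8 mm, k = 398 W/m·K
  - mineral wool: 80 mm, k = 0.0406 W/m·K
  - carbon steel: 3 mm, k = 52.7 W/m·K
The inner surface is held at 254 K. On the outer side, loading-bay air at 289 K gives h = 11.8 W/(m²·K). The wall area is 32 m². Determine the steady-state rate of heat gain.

Thermal resistances in series:
R_copper = L/(kA) = 0.0008/(398×32) = 6.281×10^-8 K/W
R_mineral wool = L/(kA) = 0.08/(0.0406×32) = 0.06158 K/W
R_carbon steel = L/(kA) = 0.003/(52.7×32) = 1.779×10^-6 K/W
R_outer film = 1/(h_o·A) = 1/(11.8×32) = 0.002648 K/W
R_total = 0.06423 K/W
Q = ΔT / R_total = 35 / 0.06423

Q ≈ 545 W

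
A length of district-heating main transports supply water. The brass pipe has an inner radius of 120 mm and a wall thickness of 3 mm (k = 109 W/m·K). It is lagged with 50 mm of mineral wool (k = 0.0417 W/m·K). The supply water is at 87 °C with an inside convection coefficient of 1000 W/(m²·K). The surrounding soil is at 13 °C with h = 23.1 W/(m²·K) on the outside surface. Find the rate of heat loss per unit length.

q′ ≈ 55.1 W/m

Per-layer cylindrical resistances, series-summed:
R_inner film = 1/(h_i·2πr₁L) = 1/(1000×2π×0.12×1) = 0.001326 K/W
R_brass pipe wall = ln(123/120)/(2π×109×1) = 3.605×10^-5 K/W
R_mineral wool = ln(173/123)/(2π×0.0417×1) = 1.302 K/W
R_outer film = 1/(h_o·2πr_oL) = 1/(23.1×2π×0.173×1) = 0.03983 K/W
R_total = 1.343 K/W
Q = ΔT/R_total = 74/1.343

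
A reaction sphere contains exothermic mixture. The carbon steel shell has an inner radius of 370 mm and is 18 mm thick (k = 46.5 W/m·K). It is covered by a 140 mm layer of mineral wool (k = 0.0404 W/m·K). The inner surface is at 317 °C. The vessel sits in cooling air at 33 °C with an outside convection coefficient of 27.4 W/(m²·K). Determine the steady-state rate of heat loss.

Q ≈ 209 W

Each spherical layer contributes R = (1/r_i − 1/r_o)/(4πk):
R_carbon steel shell = (1/0.37 − 1/0.388)/(4π×46.5) = 2.146×10^-4 K/W
R_mineral wool = (1/0.388 − 1/0.528)/(4π×0.0404) = 1.346 K/W
R_outer film = 1/(h·4πr_o²) = 1/(27.4×4π×0.528²) = 0.01042 K/W
R_total = 1.357 K/W
Q = ΔT/R_total = 284/1.357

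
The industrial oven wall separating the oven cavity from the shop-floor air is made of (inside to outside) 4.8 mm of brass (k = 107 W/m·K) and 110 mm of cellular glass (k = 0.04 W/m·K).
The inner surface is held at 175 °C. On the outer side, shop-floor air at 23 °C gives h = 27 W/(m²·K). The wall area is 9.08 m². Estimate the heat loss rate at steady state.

Q ≈ 495 W

Thermal resistances in series:
R_brass = L/(kA) = 0.0048/(107×9.08) = 4.941×10^-6 K/W
R_cellular glass = L/(kA) = 0.11/(0.04×9.08) = 0.3029 K/W
R_outer film = 1/(h_o·A) = 1/(27×9.08) = 0.004079 K/W
R_total = 0.3069 K/W
Q = ΔT / R_total = 152 / 0.3069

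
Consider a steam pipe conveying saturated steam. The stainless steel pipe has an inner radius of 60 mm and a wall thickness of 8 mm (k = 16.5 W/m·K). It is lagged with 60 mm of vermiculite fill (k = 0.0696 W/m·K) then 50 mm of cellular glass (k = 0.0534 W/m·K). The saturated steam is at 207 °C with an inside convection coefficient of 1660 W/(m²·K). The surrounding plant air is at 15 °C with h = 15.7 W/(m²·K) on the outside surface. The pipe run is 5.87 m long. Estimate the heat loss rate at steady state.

Treating each annulus and film as a series resistance:
R_inner film = 1/(h_i·2πr₁L) = 1/(1660×2π×0.06×5.87) = 2.722×10^-4 K/W
R_stainless steel pipe wall = ln(68/60)/(2π×16.5×5.87) = 2.057×10^-4 K/W
R_vermiculite fill = ln(128/68)/(2π×0.0696×5.87) = 0.2464 K/W
R_cellular glass = ln(178/128)/(2π×0.0534×5.87) = 0.1674 K/W
R_outer film = 1/(h_o·2πr_oL) = 1/(15.7×2π×0.178×5.87) = 0.009702 K/W
R_total = 0.424 K/W
Q = ΔT/R_total = 192/0.424

Q ≈ 453 W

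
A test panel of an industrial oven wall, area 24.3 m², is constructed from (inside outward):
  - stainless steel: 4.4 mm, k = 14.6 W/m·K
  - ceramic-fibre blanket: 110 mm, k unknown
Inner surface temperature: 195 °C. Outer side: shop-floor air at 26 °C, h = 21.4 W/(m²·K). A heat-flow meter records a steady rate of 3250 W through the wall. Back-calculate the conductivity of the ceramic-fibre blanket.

k ≈ 0.0904 W/(m·K)

Thermal resistances in series:
R_stainless steel = L/(kA) = 0.0044/(14.6×24.3) = 1.24×10^-5 K/W
R_outer film = 1/(h_o·A) = 1/(21.4×24.3) = 0.001923 K/W
Sum of known resistances R_other = 0.001935 K/W
Total R = ΔT/Q = 169/3250 = 0.052 K/W
R_ceramic-fibre blanket = R_total − R_other = 0.05006 K/W
k = L/(R·A) = 0.11/(0.05006×24.3)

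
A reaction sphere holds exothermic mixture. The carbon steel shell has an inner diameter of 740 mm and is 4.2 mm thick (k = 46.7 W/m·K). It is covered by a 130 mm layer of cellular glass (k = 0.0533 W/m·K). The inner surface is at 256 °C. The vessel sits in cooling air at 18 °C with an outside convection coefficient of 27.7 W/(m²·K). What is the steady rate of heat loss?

Q ≈ 229 W

Each spherical layer contributes R = (1/r_i − 1/r_o)/(4πk):
R_carbon steel shell = (1/0.37 − 1/0.3742)/(4π×46.7) = 5.169×10^-5 K/W
R_cellular glass = (1/0.3742 − 1/0.5042)/(4π×0.0533) = 1.029 K/W
R_outer film = 1/(h·4πr_o²) = 1/(27.7×4π×0.5042²) = 0.0113 K/W
R_total = 1.04 K/W
Q = ΔT/R_total = 238/1.04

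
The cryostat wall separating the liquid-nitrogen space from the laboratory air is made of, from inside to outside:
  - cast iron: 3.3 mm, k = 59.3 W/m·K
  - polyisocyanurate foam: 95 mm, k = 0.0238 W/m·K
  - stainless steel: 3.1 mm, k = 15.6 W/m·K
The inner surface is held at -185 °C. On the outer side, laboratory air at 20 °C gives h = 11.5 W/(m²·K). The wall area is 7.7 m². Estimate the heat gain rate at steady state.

Q ≈ 387 W

Series thermal resistances:
R_cast iron = L/(kA) = 0.0033/(59.3×7.7) = 7.227×10^-6 K/W
R_polyisocyanurate foam = L/(kA) = 0.095/(0.0238×7.7) = 0.5184 K/W
R_stainless steel = L/(kA) = 0.0031/(15.6×7.7) = 2.581×10^-5 K/W
R_outer film = 1/(h_o·A) = 1/(11.5×7.7) = 0.01129 K/W
R_total = 0.5297 K/W
Q = ΔT / R_total = 205 / 0.5297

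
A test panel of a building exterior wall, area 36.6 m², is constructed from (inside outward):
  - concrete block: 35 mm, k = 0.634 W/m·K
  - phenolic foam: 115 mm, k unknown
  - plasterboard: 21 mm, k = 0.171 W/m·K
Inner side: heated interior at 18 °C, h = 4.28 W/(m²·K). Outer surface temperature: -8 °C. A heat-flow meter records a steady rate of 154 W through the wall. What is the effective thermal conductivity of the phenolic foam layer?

Treating each layer as a thermal resistance in series:
R_inner film = 1/(h_i·A) = 1/(4.28×36.6) = 0.006384 K/W
R_concrete block = L/(kA) = 0.035/(0.634×36.6) = 0.001508 K/W
R_plasterboard = L/(kA) = 0.021/(0.171×36.6) = 0.003355 K/W
Sum of known resistances R_other = 0.01125 K/W
Total R = ΔT/Q = 26/154 = 0.1688 K/W
R_phenolic foam = R_total − R_other = 0.1576 K/W
k = L/(R·A) = 0.115/(0.1576×36.6)

k ≈ 0.0199 W/(m·K)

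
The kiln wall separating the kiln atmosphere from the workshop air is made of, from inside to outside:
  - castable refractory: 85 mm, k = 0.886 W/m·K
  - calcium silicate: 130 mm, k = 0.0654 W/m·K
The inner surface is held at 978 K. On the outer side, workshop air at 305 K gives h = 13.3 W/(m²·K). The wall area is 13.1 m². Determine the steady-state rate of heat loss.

Q ≈ 4080 W

Model the wall as resistances in series:
R_castable refractory = L/(kA) = 0.085/(0.886×13.1) = 0.007323 K/W
R_calcium silicate = L/(kA) = 0.13/(0.0654×13.1) = 0.1517 K/W
R_outer film = 1/(h_o·A) = 1/(13.3×13.1) = 0.00574 K/W
R_total = 0.1648 K/W
Q = ΔT / R_total = 673 / 0.1648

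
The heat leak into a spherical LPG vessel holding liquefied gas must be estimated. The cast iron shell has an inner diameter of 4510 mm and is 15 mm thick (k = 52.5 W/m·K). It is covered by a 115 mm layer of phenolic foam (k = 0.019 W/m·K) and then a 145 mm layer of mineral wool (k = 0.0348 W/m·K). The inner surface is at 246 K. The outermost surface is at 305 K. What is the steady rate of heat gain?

Q ≈ 410 W

For a spherical shell R = (1/r₁ − 1/r₂)/(4πk); film R = 1/(h·4πr²). In series:
R_cast iron shell = (1/2.255 − 1/2.27)/(4π×52.5) = 4.442×10^-6 K/W
R_phenolic foam = (1/2.27 − 1/2.385)/(4π×0.019) = 0.08897 K/W
R_mineral wool = (1/2.385 − 1/2.53)/(4π×0.0348) = 0.05495 K/W
R_total = 0.1439 K/W
Q = ΔT/R_total = 59/0.1439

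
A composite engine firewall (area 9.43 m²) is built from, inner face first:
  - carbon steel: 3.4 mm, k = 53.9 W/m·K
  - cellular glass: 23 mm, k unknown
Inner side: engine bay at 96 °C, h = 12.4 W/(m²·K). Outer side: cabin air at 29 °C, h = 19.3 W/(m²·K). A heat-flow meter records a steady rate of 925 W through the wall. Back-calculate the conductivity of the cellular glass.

Series thermal resistances:
R_inner film = 1/(h_i·A) = 1/(12.4×9.43) = 0.008552 K/W
R_carbon steel = L/(kA) = 0.0034/(53.9×9.43) = 6.689×10^-6 K/W
R_outer film = 1/(h_o·A) = 1/(19.3×9.43) = 0.005495 K/W
Sum of known resistances R_other = 0.01405 K/W
Total R = ΔT/Q = 67/925 = 0.07243 K/W
R_cellular glass = R_total − R_other = 0.05838 K/W
k = L/(R·A) = 0.023/(0.05838×9.43)

k ≈ 0.0418 W/(m·K)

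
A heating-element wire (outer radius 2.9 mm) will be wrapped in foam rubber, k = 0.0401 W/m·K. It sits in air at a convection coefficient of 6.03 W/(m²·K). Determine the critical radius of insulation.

For a cylinder r_cr = k/h = 0.0401/6.03
r_cr = 6.65 mm; since the bare radius (2.9 mm) is below r_cr, adding a thin layer of insulation will *increase* heat loss.

r_cr ≈ 6.65 mm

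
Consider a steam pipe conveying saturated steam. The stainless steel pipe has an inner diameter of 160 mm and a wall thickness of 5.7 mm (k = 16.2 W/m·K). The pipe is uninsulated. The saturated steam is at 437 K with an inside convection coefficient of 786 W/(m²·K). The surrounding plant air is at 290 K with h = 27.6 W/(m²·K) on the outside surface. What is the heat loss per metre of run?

q′ ≈ 2090 W/m

Per-layer cylindrical resistances, series-summed:
R_inner film = 1/(h_i·2πr₁L) = 1/(786×2π×0.08×1) = 0.002531 K/W
R_stainless steel pipe wall = ln(85.7/80)/(2π×16.2×1) = 6.762×10^-4 K/W
R_outer film = 1/(h_o·2πr_oL) = 1/(27.6×2π×0.0857×1) = 0.06729 K/W
R_total = 0.07049 K/W
Q = ΔT/R_total = 147/0.07049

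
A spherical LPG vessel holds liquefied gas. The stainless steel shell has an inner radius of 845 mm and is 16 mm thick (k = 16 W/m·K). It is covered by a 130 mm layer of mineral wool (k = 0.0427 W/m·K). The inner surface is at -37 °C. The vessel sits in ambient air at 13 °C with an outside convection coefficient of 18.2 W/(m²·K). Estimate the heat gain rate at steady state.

Q ≈ 173 W

Each spherical layer contributes R = (1/r_i − 1/r_o)/(4πk):
R_stainless steel shell = (1/0.845 − 1/0.861)/(4π×16) = 1.094×10^-4 K/W
R_mineral wool = (1/0.861 − 1/0.991)/(4π×0.0427) = 0.2839 K/W
R_outer film = 1/(h·4πr_o²) = 1/(18.2×4π×0.991²) = 0.004452 K/W
R_total = 0.2885 K/W
Q = ΔT/R_total = 50/0.2885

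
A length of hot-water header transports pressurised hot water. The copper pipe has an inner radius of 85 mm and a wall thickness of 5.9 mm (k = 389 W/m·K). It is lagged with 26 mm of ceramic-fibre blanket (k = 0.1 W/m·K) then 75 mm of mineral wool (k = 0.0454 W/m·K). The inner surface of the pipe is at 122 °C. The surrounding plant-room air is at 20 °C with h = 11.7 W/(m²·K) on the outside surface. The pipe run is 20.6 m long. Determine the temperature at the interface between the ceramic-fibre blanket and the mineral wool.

T ≈ 104 °C

For a radial system each layer contributes R = ln(r_out/r_in)/(2πkL); films add R = 1/(hA).
R_copper pipe wall = ln(90.9/85)/(2π×389×20.6) = 1.333×10^-6 K/W
R_ceramic-fibre blanket = ln(116.9/90.9)/(2π×0.1×20.6) = 0.01944 K/W
R_mineral wool = ln(191.9/116.9)/(2π×0.0454×20.6) = 0.08435 K/W
R_outer film = 1/(h_o·2πr_oL) = 1/(11.7×2π×0.1919×20.6) = 0.003441 K/W
R_total = 0.1072 K/W
Q = ΔT/R_total = 102/0.1072
Q = 951 W
T_interface = T_inner − Q·ΣR(inner→interface) = 122 − 951×0.01944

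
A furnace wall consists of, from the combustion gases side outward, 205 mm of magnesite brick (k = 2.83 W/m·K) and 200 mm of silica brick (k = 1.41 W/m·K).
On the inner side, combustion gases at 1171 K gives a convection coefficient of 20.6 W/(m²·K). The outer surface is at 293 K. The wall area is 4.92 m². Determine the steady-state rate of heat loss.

Q ≈ 16400 W

Using the resistance-network approach (series):
R_inner film = 1/(h_i·A) = 1/(20.6×4.92) = 0.009867 K/W
R_magnesite brick = L/(kA) = 0.205/(2.83×4.92) = 0.01472 K/W
R_silica brick = L/(kA) = 0.2/(1.41×4.92) = 0.02883 K/W
R_total = 0.05342 K/W
Q = ΔT / R_total = 878 / 0.05342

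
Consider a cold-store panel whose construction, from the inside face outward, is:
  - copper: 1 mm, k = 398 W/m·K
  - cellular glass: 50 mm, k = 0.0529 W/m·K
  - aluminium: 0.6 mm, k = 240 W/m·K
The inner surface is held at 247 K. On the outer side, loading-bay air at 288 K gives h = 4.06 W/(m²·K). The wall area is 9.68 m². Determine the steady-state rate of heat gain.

Q ≈ 333 W

Thermal resistances in series:
R_copper = L/(kA) = 0.001/(398×9.68) = 2.596×10^-7 K/W
R_cellular glass = L/(kA) = 0.05/(0.0529×9.68) = 0.09764 K/W
R_aluminium = L/(kA) = 0.0006/(240×9.68) = 2.583×10^-7 K/W
R_outer film = 1/(h_o·A) = 1/(4.06×9.68) = 0.02544 K/W
R_total = 0.1231 K/W
Q = ΔT / R_total = 41 / 0.1231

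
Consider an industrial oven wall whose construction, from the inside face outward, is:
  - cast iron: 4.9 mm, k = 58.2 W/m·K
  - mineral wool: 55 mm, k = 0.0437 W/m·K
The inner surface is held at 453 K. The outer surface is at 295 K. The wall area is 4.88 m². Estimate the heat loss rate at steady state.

Q ≈ 613 W

Using the resistance-network approach (series):
R_cast iron = L/(kA) = 0.0049/(58.2×4.88) = 1.725×10^-5 K/W
R_mineral wool = L/(kA) = 0.055/(0.0437×4.88) = 0.2579 K/W
R_total = 0.2579 K/W
Q = ΔT / R_total = 158 / 0.2579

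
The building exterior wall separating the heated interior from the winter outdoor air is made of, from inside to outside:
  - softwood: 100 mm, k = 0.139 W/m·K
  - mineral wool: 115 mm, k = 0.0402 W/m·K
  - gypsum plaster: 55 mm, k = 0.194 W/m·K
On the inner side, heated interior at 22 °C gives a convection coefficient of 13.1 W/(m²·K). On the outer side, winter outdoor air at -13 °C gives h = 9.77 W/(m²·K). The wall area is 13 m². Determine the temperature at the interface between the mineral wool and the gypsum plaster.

Thermal resistances in series:
R_inner film = 1/(h_i·A) = 1/(13.1×13) = 0.005872 K/W
R_softwood = L/(kA) = 0.1/(0.139×13) = 0.05534 K/W
R_mineral wool = L/(kA) = 0.115/(0.0402×13) = 0.2201 K/W
R_gypsum plaster = L/(kA) = 0.055/(0.194×13) = 0.02181 K/W
R_outer film = 1/(h_o·A) = 1/(9.77×13) = 0.007873 K/W
R_total = 0.3109 K/W;  Q = ΔT/R_total = 35/0.3109 = 112.6 W
T_interface = T_inner − Q·ΣR(inner→interface) = 22 − 113×0.2813

T ≈ -9.66 °C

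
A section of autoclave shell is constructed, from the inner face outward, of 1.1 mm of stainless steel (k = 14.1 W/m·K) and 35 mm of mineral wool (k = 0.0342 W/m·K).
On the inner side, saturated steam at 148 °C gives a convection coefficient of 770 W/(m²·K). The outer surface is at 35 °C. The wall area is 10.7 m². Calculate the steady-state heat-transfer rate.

Q ≈ 1180 W

Thermal resistances in series:
R_inner film = 1/(h_i·A) = 1/(770×10.7) = 1.214×10^-4 K/W
R_stainless steel = L/(kA) = 0.0011/(14.1×10.7) = 7.291×10^-6 K/W
R_mineral wool = L/(kA) = 0.035/(0.0342×10.7) = 0.09564 K/W
R_total = 0.09577 K/W
Q = ΔT / R_total = 113 / 0.09577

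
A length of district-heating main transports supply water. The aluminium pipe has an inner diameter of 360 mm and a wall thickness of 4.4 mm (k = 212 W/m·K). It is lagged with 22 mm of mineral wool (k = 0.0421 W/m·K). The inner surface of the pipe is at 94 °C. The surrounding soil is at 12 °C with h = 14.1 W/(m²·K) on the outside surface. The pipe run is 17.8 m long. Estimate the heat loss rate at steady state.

Q ≈ 3040 W

Treating each annulus and film as a series resistance:
R_aluminium pipe wall = ln(184.4/180)/(2π×212×17.8) = 1.019×10^-6 K/W
R_mineral wool = ln(206.4/184.4)/(2π×0.0421×17.8) = 0.02394 K/W
R_outer film = 1/(h_o·2πr_oL) = 1/(14.1×2π×0.2064×17.8) = 0.003072 K/W
R_total = 0.02701 K/W
Q = ΔT/R_total = 82/0.02701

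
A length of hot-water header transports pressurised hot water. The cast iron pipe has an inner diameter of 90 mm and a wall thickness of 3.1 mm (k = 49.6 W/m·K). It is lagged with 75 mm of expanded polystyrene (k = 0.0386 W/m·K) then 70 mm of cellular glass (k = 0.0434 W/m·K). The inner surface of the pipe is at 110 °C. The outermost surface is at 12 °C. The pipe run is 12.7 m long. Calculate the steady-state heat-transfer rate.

Treating each annulus and film as a series resistance:
R_cast iron pipe wall = ln(48.1/45)/(2π×49.6×12.7) = 1.683×10^-5 K/W
R_expanded polystyrene = ln(123.1/48.1)/(2π×0.0386×12.7) = 0.3051 K/W
R_cellular glass = ln(193.1/123.1)/(2π×0.0434×12.7) = 0.13 K/W
R_total = 0.4351 K/W
Q = ΔT/R_total = 98/0.4351

Q ≈ 225 W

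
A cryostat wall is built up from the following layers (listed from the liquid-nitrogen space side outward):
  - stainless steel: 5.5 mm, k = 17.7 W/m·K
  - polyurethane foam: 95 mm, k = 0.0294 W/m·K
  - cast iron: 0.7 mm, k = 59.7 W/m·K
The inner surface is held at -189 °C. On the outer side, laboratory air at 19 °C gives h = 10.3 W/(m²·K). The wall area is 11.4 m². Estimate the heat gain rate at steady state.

Using the resistance-network approach (series):
R_stainless steel = L/(kA) = 0.0055/(17.7×11.4) = 2.726×10^-5 K/W
R_polyurethane foam = L/(kA) = 0.095/(0.0294×11.4) = 0.2834 K/W
R_cast iron = L/(kA) = 0.0007/(59.7×11.4) = 1.029×10^-6 K/W
R_outer film = 1/(h_o·A) = 1/(10.3×11.4) = 0.008516 K/W
R_total = 0.292 K/W
Q = ΔT / R_total = 208 / 0.292

Q ≈ 712 W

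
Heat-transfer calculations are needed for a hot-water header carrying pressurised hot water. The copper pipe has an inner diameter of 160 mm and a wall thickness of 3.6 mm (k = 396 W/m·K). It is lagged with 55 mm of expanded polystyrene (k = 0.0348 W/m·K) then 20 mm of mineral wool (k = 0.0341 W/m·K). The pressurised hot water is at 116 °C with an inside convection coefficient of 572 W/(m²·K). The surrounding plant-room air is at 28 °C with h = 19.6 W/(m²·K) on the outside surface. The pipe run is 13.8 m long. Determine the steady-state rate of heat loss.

Treating each annulus and film as a series resistance:
R_inner film = 1/(h_i·2πr₁L) = 1/(572×2π×0.08×13.8) = 2.52×10^-4 K/W
R_copper pipe wall = ln(83.6/80)/(2π×396×13.8) = 1.282×10^-6 K/W
R_expanded polystyrene = ln(138.6/83.6)/(2π×0.0348×13.8) = 0.1675 K/W
R_mineral wool = ln(158.6/138.6)/(2π×0.0341×13.8) = 0.04559 K/W
R_outer film = 1/(h_o·2πr_oL) = 1/(19.6×2π×0.1586×13.8) = 0.00371 K/W
R_total = 0.2171 K/W
Q = ΔT/R_total = 88/0.2171

Q ≈ 405 W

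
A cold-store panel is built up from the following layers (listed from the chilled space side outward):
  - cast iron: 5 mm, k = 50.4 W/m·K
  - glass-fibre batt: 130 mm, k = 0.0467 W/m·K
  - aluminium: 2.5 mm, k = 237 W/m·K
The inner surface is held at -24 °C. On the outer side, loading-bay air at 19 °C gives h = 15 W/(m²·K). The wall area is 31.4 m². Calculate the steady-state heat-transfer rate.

Thermal resistances in series:
R_cast iron = L/(kA) = 0.005/(50.4×31.4) = 3.159×10^-6 K/W
R_glass-fibre batt = L/(kA) = 0.13/(0.0467×31.4) = 0.08865 K/W
R_aluminium = L/(kA) = 0.0025/(237×31.4) = 3.359×10^-7 K/W
R_outer film = 1/(h_o·A) = 1/(15×31.4) = 0.002123 K/W
R_total = 0.09078 K/W
Q = ΔT / R_total = 43 / 0.09078

Q ≈ 474 W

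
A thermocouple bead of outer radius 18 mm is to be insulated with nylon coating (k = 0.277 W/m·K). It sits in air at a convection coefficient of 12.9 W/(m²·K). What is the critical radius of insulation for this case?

r_cr ≈ 42.9 mm

For a sphere r_cr = 2k/h = 2×0.277/12.9
r_cr = 42.9 mm; since the bare radius (18 mm) is below r_cr, adding a thin layer of insulation will *increase* heat loss.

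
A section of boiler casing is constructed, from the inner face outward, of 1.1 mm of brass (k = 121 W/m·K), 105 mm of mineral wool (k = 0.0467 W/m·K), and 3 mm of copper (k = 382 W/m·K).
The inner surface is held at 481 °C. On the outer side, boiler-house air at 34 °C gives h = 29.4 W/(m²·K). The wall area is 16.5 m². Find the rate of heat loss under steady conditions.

Treating each layer as a thermal resistance in series:
R_brass = L/(kA) = 0.0011/(121×16.5) = 5.51×10^-7 K/W
R_mineral wool = L/(kA) = 0.105/(0.0467×16.5) = 0.1363 K/W
R_copper = L/(kA) = 0.003/(382×16.5) = 4.76×10^-7 K/W
R_outer film = 1/(h_o·A) = 1/(29.4×16.5) = 0.002061 K/W
R_total = 0.1383 K/W
Q = ΔT / R_total = 447 / 0.1383

Q ≈ 3230 W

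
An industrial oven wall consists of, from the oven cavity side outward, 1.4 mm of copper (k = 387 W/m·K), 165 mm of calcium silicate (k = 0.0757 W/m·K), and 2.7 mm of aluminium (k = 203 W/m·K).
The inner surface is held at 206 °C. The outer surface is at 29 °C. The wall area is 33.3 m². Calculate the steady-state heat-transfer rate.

Thermal resistances in series:
R_copper = L/(kA) = 0.0014/(387×33.3) = 1.086×10^-7 K/W
R_calcium silicate = L/(kA) = 0.165/(0.0757×33.3) = 0.06546 K/W
R_aluminium = L/(kA) = 0.0027/(203×33.3) = 3.994×10^-7 K/W
R_total = 0.06546 K/W
Q = ΔT / R_total = 177 / 0.06546

Q ≈ 2700 W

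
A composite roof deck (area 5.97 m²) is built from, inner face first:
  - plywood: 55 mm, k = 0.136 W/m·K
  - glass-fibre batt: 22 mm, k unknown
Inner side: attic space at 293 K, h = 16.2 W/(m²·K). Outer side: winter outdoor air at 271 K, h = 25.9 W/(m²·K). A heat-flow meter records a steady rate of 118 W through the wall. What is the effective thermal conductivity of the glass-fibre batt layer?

k ≈ 0.0362 W/(m·K)

Thermal resistances in series:
R_inner film = 1/(h_i·A) = 1/(16.2×5.97) = 0.01034 K/W
R_plywood = L/(kA) = 0.055/(0.136×5.97) = 0.06774 K/W
R_outer film = 1/(h_o·A) = 1/(25.9×5.97) = 0.006467 K/W
Sum of known resistances R_other = 0.08455 K/W
Total R = ΔT/Q = 22/118 = 0.1864 K/W
R_glass-fibre batt = R_total − R_other = 0.1019 K/W
k = L/(R·A) = 0.022/(0.1019×5.97)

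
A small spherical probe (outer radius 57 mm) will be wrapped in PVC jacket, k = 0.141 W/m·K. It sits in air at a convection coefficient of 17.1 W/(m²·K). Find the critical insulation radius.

For a sphere r_cr = 2k/h = 2×0.141/17.1
r_cr = 16.5 mm; since the bare radius (57 mm) is above r_cr, any added insulation will reduce heat loss.

r_cr ≈ 16.5 mm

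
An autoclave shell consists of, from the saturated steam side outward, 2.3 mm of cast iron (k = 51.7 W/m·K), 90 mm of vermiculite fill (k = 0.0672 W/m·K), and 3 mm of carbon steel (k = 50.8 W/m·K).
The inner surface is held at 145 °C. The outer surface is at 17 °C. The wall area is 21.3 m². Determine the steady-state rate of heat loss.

Treating each layer as a thermal resistance in series:
R_cast iron = L/(kA) = 0.0023/(51.7×21.3) = 2.089×10^-6 K/W
R_vermiculite fill = L/(kA) = 0.09/(0.0672×21.3) = 0.06288 K/W
R_carbon steel = L/(kA) = 0.003/(50.8×21.3) = 2.773×10^-6 K/W
R_total = 0.06288 K/W
Q = ΔT / R_total = 128 / 0.06288

Q ≈ 2040 W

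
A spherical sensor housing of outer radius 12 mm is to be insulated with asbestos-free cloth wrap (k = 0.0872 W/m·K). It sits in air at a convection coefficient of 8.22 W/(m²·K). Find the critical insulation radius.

r_cr ≈ 21.2 mm

For a sphere r_cr = 2k/h = 2×0.0872/8.22
r_cr = 21.2 mm; since the bare radius (12 mm) is below r_cr, adding a thin layer of insulation will *increase* heat loss.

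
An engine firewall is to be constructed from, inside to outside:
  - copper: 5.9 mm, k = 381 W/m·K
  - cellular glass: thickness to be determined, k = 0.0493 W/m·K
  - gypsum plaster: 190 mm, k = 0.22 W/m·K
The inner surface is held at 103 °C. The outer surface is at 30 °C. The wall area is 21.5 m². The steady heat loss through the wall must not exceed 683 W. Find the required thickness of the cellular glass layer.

Series thermal resistances:
R_copper = L/(kA) = 0.0059/(381×21.5) = 7.203×10^-7 K/W
R_gypsum plaster = L/(kA) = 0.19/(0.22×21.5) = 0.04017 K/W
Sum of the known resistances R_other = 0.04017 K/W
Required total resistance R_tot = ΔT/Q_allow = 73/683 = 0.1069 K/W
R_cellular glass = R_tot − R_other = 0.06671 K/W
L = R·k·A = 0.06671×0.0493×21.5

L ≈ 70.7 mm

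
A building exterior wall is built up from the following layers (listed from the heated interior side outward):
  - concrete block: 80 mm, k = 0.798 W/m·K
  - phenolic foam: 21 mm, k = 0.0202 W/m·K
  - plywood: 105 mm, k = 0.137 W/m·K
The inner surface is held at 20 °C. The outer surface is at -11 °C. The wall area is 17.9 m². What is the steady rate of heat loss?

Treating each layer as a thermal resistance in series:
R_concrete block = L/(kA) = 0.08/(0.798×17.9) = 0.005601 K/W
R_phenolic foam = L/(kA) = 0.021/(0.0202×17.9) = 0.05808 K/W
R_plywood = L/(kA) = 0.105/(0.137×17.9) = 0.04282 K/W
R_total = 0.1065 K/W
Q = ΔT / R_total = 31 / 0.1065

Q ≈ 291 W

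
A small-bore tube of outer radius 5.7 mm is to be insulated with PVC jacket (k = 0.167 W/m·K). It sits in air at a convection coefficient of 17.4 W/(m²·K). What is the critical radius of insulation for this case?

For a cylinder r_cr = k/h = 0.167/17.4
r_cr = 9.6 mm; since the bare radius (5.7 mm) is below r_cr, adding a thin layer of insulation will *increase* heat loss.

r_cr ≈ 9.6 mm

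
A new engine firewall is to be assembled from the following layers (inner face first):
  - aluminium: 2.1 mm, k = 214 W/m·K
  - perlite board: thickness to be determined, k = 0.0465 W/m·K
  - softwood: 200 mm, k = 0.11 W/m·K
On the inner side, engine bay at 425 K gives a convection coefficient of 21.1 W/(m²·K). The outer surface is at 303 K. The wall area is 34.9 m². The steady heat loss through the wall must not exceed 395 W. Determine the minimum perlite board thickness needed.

L ≈ 414 mm

Series thermal resistances:
R_inner film = 1/(h_i·A) = 1/(21.1×34.9) = 0.001358 K/W
R_aluminium = L/(kA) = 0.0021/(214×34.9) = 2.812×10^-7 K/W
R_softwood = L/(kA) = 0.2/(0.11×34.9) = 0.0521 K/W
Sum of the known resistances R_other = 0.05346 K/W
Required total resistance R_tot = ΔT/Q_allow = 122/395 = 0.3089 K/W
R_perlite board = R_tot − R_other = 0.2554 K/W
L = R·k·A = 0.2554×0.0465×34.9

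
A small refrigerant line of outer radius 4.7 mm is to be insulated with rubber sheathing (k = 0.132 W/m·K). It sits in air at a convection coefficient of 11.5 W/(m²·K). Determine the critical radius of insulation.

For a cylinder r_cr = k/h = 0.132/11.5
r_cr = 11.5 mm; since the bare radius (4.7 mm) is below r_cr, adding a thin layer of insulation will *increase* heat loss.

r_cr ≈ 11.5 mm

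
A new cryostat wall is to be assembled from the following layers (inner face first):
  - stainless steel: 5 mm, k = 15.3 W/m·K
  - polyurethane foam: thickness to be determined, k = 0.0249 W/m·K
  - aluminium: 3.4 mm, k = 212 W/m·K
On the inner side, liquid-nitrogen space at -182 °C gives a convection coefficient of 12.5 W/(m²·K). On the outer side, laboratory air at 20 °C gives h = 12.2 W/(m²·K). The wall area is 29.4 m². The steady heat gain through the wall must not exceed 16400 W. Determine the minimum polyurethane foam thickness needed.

L ≈ 4.98 mm

Using the resistance-network approach (series):
R_inner film = 1/(h_i·A) = 1/(12.5×29.4) = 0.002721 K/W
R_stainless steel = L/(kA) = 0.005/(15.3×29.4) = 1.112×10^-5 K/W
R_aluminium = L/(kA) = 0.0034/(212×29.4) = 5.455×10^-7 K/W
R_outer film = 1/(h_o·A) = 1/(12.2×29.4) = 0.002788 K/W
Sum of the known resistances R_other = 0.005521 K/W
Required total resistance R_tot = ΔT/Q_allow = 202/16400 = 0.01232 K/W
R_polyurethane foam = R_tot − R_other = 0.006796 K/W
L = R·k·A = 0.006796×0.0249×29.4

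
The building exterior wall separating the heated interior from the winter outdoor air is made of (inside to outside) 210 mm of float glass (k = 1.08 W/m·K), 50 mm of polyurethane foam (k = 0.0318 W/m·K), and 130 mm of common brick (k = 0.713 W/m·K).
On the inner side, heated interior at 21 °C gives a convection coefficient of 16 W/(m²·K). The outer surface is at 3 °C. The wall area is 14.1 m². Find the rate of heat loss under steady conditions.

Q ≈ 126 W

Using the resistance-network approach (series):
R_inner film = 1/(h_i·A) = 1/(16×14.1) = 0.004433 K/W
R_float glass = L/(kA) = 0.21/(1.08×14.1) = 0.01379 K/W
R_polyurethane foam = L/(kA) = 0.05/(0.0318×14.1) = 0.1115 K/W
R_common brick = L/(kA) = 0.13/(0.713×14.1) = 0.01293 K/W
R_total = 0.1427 K/W
Q = ΔT / R_total = 18 / 0.1427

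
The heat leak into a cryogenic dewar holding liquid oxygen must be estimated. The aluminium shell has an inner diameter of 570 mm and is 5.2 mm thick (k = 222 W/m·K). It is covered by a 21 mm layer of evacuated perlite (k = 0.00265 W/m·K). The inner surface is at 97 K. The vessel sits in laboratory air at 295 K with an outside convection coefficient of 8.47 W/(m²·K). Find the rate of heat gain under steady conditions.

Q ≈ 28 W

Each spherical layer contributes R = (1/r_i − 1/r_o)/(4πk):
R_aluminium shell = (1/0.285 − 1/0.2902)/(4π×222) = 2.254×10^-5 K/W
R_evacuated perlite = (1/0.2902 − 1/0.3112)/(4π×0.00265) = 6.983 K/W
R_outer film = 1/(h·4πr_o²) = 1/(8.47×4π×0.3112²) = 0.09701 K/W
R_total = 7.08 K/W
Q = ΔT/R_total = 198/7.08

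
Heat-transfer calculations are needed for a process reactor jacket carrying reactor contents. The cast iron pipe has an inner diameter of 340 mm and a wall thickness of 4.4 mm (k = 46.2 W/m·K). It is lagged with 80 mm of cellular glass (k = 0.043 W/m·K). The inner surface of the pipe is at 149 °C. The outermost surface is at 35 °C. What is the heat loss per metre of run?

For a radial system each layer contributes R = ln(r_out/r_in)/(2πkL); films add R = 1/(hA).
R_cast iron pipe wall = ln(174.4/170)/(2π×46.2×1) = 8.803×10^-5 K/W
R_cellular glass = ln(254.4/174.4)/(2π×0.043×1) = 1.397 K/W
R_total = 1.398 K/W
Q = ΔT/R_total = 114/1.398

q′ ≈ 81.6 W/m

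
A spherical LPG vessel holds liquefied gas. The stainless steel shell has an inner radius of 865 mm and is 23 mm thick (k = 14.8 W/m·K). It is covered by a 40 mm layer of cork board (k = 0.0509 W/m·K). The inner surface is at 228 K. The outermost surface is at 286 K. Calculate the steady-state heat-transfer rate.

For a spherical shell R = (1/r₁ − 1/r₂)/(4πk); film R = 1/(h·4πr²). In series:
R_stainless steel shell = (1/0.865 − 1/0.888)/(4π×14.8) = 1.61×10^-4 K/W
R_cork board = (1/0.888 − 1/0.928)/(4π×0.0509) = 0.07589 K/W
R_total = 0.07605 K/W
Q = ΔT/R_total = 58/0.07605

Q ≈ 763 W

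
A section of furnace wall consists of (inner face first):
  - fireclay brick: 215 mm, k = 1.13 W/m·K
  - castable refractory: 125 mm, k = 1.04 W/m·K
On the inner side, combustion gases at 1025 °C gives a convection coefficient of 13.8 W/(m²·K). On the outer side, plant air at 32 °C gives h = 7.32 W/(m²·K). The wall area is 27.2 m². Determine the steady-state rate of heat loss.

Q ≈ 52000 W

Treating each layer as a thermal resistance in series:
R_inner film = 1/(h_i·A) = 1/(13.8×27.2) = 0.002664 K/W
R_fireclay brick = L/(kA) = 0.215/(1.13×27.2) = 0.006995 K/W
R_castable refractory = L/(kA) = 0.125/(1.04×27.2) = 0.004419 K/W
R_outer film = 1/(h_o·A) = 1/(7.32×27.2) = 0.005023 K/W
R_total = 0.0191 K/W
Q = ΔT / R_total = 993 / 0.0191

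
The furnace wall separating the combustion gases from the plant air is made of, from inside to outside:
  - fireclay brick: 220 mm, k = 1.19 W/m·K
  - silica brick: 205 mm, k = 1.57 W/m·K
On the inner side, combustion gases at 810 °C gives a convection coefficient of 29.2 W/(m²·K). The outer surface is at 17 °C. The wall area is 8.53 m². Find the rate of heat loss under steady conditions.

Treating each layer as a thermal resistance in series:
R_inner film = 1/(h_i·A) = 1/(29.2×8.53) = 0.004015 K/W
R_fireclay brick = L/(kA) = 0.22/(1.19×8.53) = 0.02167 K/W
R_silica brick = L/(kA) = 0.205/(1.57×8.53) = 0.01531 K/W
R_total = 0.041 K/W
Q = ΔT / R_total = 793 / 0.041

Q ≈ 19300 W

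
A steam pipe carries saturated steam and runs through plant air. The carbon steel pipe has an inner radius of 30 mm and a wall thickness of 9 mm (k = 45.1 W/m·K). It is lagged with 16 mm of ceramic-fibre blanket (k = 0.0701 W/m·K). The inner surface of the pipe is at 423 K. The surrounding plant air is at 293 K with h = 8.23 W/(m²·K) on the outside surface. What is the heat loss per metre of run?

q′ ≈ 115 W/m

Per-layer cylindrical resistances, series-summed:
R_carbon steel pipe wall = ln(39/30)/(2π×45.1×1) = 9.259×10^-4 K/W
R_ceramic-fibre blanket = ln(55/39)/(2π×0.0701×1) = 0.7805 K/W
R_outer film = 1/(h_o·2πr_oL) = 1/(8.23×2π×0.055×1) = 0.3516 K/W
R_total = 1.133 K/W
Q = ΔT/R_total = 130/1.133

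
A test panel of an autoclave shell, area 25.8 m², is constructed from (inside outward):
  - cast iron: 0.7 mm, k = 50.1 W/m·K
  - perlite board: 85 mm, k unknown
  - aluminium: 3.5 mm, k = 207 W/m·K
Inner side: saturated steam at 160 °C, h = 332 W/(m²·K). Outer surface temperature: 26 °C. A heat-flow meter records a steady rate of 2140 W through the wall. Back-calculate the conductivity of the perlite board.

Model the wall as resistances in series:
R_inner film = 1/(h_i·A) = 1/(332×25.8) = 1.167×10^-4 K/W
R_cast iron = L/(kA) = 0.0007/(50.1×25.8) = 5.416×10^-7 K/W
R_aluminium = L/(kA) = 0.0035/(207×25.8) = 6.554×10^-7 K/W
Sum of known resistances R_other = 1.179×10^-4 K/W
Total R = ΔT/Q = 134/2140 = 0.06262 K/W
R_perlite board = R_total − R_other = 0.0625 K/W
k = L/(R·A) = 0.085/(0.0625×25.8)

k ≈ 0.0527 W/(m·K)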